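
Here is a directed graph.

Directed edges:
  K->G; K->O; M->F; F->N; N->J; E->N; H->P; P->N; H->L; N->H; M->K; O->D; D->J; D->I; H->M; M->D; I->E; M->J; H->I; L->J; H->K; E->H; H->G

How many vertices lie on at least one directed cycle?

A vertex is on a directed cycle iff it belongs to a strongly connected component of size ≥ 2 (or has a self-loop).
The vertices on cycles are {D, E, F, H, I, K, M, N, O, P} — 10 in total.

10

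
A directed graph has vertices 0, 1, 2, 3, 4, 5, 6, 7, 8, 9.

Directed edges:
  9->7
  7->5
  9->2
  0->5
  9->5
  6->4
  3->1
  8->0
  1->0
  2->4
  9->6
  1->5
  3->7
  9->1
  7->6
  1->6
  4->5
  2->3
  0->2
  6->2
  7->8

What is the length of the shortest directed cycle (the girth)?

For each vertex v, BFS finds the shortest path from v back to v.
The shortest such closed walk is 7 → 6 → 2 → 3 → 7, length 4.

4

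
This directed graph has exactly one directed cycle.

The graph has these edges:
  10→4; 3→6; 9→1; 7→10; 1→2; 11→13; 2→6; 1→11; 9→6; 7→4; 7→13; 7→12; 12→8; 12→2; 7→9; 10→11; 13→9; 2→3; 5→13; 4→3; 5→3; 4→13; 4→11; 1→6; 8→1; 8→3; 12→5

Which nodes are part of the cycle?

1, 9, 11, 13

DFS with gray/black marking from 13:
13 gray
  9 gray
    6 gray
    6 black
    1 gray
      2 gray
        3 gray
          3→6: 6 black — skip
        3 black
        2→6: 6 black — skip
      2 black
      11 gray
        11→13: 13 is gray → back edge
Back edge closes the cycle 13 → 9 → 1 → 11 → 13; its vertices are {1, 9, 11, 13}.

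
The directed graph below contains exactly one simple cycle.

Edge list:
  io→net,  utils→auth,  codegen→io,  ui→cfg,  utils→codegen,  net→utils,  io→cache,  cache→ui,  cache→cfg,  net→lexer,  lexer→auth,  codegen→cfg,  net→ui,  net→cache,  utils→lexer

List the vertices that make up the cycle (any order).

io, net, utils, codegen

DFS with gray/black marking from io:
io gray
  cache gray
    ui gray
      cfg gray
      cfg black
    ui black
    cache→cfg: cfg black — skip
  cache black
  net gray
    utils gray
      auth gray
      auth black
      codegen gray
        codegen→io: io is gray → back edge
Back edge closes the cycle io → net → utils → codegen → io; its vertices are {io, net, utils, codegen}.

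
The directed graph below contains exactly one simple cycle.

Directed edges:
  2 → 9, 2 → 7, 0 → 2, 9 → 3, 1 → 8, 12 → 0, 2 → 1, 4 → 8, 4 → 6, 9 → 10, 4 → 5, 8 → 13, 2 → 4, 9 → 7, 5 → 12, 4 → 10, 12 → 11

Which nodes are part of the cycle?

DFS with gray/black marking from 0:
0 gray
  2 gray
    9 gray
      3 gray
      3 black
      7 gray
      7 black
      10 gray
      10 black
    9 black
    4 gray
      6 gray
      6 black
      8 gray
        13 gray
        13 black
      8 black
      5 gray
        12 gray
          12→0: 0 is gray → back edge
Back edge closes the cycle 0 → 2 → 4 → 5 → 12 → 0; its vertices are {0, 2, 4, 5, 12}.

0, 2, 4, 5, 12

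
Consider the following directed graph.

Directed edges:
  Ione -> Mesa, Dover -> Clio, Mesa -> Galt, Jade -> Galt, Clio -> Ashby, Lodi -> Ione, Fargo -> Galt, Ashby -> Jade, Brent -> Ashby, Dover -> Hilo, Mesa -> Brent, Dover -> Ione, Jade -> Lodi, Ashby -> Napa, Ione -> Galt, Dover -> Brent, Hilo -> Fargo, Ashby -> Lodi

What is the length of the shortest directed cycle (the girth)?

5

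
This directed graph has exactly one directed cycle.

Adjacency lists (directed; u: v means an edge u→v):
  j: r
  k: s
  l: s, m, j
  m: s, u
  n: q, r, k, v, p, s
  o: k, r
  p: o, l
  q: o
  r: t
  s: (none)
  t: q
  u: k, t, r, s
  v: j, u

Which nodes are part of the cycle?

DFS with gray/black marking from o:
o gray
  k gray
    s gray
    s black
  k black
  r gray
    t gray
      q gray
        q→o: o is gray → back edge
Back edge closes the cycle o → r → t → q → o; its vertices are {o, q, r, t}.

o, q, r, t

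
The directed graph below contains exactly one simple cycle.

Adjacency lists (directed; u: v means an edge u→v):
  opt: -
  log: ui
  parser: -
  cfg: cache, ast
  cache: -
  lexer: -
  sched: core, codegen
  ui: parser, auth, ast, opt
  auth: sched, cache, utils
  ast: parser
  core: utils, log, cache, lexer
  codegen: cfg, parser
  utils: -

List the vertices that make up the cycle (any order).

DFS with gray/black marking from sched:
sched gray
  core gray
    utils gray
    utils black
    log gray
      ui gray
        parser gray
        parser black
        auth gray
          auth→sched: sched is gray → back edge
Back edge closes the cycle sched → core → log → ui → auth → sched; its vertices are {ui, log, auth, core, sched}.

ui, log, auth, core, sched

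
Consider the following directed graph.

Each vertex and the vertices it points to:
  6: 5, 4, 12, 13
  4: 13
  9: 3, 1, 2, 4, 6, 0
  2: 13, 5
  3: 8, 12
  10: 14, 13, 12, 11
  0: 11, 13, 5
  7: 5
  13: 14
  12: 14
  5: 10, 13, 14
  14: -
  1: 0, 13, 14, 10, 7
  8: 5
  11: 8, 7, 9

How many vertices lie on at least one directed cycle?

11

A vertex is on a directed cycle iff it belongs to a strongly connected component of size ≥ 2 (or has a self-loop).
The vertices on cycles are {0, 1, 2, 3, 5, 6, 7, 8, 9, 10, 11} — 11 in total.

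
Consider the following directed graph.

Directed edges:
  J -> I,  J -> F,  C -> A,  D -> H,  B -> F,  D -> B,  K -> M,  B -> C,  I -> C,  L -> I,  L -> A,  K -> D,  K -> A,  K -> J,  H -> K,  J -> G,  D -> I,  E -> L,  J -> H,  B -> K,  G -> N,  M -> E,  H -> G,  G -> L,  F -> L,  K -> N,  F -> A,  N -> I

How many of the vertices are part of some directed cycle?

A vertex is on a directed cycle iff it belongs to a strongly connected component of size ≥ 2 (or has a self-loop).
The vertices on cycles are {B, D, H, J, K} — 5 in total.

5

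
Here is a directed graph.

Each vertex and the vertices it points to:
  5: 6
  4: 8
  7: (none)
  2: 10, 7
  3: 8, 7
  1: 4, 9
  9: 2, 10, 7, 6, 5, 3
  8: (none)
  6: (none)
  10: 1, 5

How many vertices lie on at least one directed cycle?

4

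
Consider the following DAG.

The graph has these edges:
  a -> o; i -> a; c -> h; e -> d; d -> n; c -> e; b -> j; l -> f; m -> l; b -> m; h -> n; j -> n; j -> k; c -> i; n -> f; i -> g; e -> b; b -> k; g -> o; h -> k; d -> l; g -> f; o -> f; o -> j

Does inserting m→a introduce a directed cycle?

No

Adding m→a creates a cycle iff a can already reach m.
Explore from a: no path reaches m. The graph stays acyclic.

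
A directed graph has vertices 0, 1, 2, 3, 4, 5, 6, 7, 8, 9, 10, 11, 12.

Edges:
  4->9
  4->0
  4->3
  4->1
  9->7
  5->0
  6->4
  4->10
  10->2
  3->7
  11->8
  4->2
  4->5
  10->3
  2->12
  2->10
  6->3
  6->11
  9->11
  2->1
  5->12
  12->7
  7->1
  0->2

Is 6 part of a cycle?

No

6 lies on a cycle iff there is a path from 6 back to itself.
Exploring from 6, it never reaches itself; equivalently, its strongly connected component is a singleton.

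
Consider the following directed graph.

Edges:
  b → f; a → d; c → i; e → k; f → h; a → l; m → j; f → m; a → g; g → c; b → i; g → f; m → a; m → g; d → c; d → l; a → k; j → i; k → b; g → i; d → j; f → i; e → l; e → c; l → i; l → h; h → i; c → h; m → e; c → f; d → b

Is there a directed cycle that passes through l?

l lies on a cycle iff there is a path from l back to itself.
Exploring from l, it never reaches itself; equivalently, its strongly connected component is a singleton.

No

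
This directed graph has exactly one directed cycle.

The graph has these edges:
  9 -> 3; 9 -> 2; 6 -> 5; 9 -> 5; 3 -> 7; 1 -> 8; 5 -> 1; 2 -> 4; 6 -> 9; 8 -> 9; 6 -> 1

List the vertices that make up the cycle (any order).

1, 5, 8, 9

DFS with gray/black marking from 9:
9 gray
  5 gray
    1 gray
      8 gray
        8→9: 9 is gray → back edge
Back edge closes the cycle 9 → 5 → 1 → 8 → 9; its vertices are {1, 5, 8, 9}.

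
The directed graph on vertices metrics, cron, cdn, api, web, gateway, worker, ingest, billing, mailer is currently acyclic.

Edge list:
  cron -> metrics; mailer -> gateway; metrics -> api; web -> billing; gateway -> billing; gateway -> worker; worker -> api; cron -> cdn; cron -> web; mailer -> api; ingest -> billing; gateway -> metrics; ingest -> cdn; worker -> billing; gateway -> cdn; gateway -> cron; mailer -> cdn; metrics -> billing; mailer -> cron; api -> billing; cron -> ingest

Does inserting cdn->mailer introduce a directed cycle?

Adding cdn→mailer creates a cycle iff mailer can already reach cdn.
Path from mailer: mailer → cdn.
So mailer → … → cdn → mailer is a cycle.

Yes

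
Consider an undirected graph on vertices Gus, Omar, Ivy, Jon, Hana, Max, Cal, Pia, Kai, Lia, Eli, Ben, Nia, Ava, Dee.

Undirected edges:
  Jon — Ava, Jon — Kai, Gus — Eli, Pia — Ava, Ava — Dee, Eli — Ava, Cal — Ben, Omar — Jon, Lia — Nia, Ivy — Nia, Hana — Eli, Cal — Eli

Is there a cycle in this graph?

DFS, tracking each vertex's parent; an edge to a visited non-parent vertex closes a cycle.
Start from Ava:
visit Ava (parent –)
  visit Jon (parent Ava)
    Jon–Ava: parent, skip
    visit Omar (parent Jon)
      Omar–Jon: parent, skip
    visit Kai (parent Jon)
      Kai–Jon: parent, skip
  visit Dee (parent Ava)
    Dee–Ava: parent, skip
  visit Eli (parent Ava)
    visit Gus (parent Eli)
      Gus–Eli: parent, skip
    Eli–Ava: parent, skip
    visit Cal (parent Eli)
      visit Ben (parent Cal)
        Ben–Cal: parent, skip
      Cal–Eli: parent, skip
    visit Hana (parent Eli)
      Hana–Eli: parent, skip
  visit Pia (parent Ava)
    Pia–Ava: parent, skip
visit Ivy (parent –)
  visit Nia (parent Ivy)
    Nia–Ivy: parent, skip
    visit Lia (parent Nia)
      Lia–Nia: parent, skip
visit Max (parent –)
No non-parent visited neighbor found — the graph is a forest.

No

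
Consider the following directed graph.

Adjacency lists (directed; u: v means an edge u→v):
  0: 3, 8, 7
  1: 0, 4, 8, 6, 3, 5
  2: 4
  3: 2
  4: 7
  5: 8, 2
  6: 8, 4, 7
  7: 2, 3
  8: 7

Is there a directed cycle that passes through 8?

No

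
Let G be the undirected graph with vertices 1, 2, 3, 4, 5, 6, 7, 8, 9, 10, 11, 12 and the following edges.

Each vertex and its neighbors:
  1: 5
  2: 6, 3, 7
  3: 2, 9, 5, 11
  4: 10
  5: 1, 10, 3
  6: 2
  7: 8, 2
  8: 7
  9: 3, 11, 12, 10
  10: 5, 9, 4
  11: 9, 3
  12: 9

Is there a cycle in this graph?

Yes

DFS, tracking each vertex's parent; an edge to a visited non-parent vertex closes a cycle.
Start from 3:
visit 3 (parent –)
  visit 2 (parent 3)
    visit 6 (parent 2)
      6–2: parent, skip
    2–3: parent, skip
    visit 7 (parent 2)
      visit 8 (parent 7)
        8–7: parent, skip
      7–2: parent, skip
  visit 9 (parent 3)
    9–3: parent, skip
    visit 11 (parent 9)
      11–9: parent, skip
      11–3: 3 visited and ≠ parent → cycle
Cycle: 3 – 9 – 11 – 3.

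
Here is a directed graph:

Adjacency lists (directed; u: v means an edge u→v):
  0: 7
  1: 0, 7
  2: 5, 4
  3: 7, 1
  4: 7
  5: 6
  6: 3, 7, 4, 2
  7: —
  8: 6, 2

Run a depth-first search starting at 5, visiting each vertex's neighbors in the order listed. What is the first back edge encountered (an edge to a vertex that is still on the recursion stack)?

2->5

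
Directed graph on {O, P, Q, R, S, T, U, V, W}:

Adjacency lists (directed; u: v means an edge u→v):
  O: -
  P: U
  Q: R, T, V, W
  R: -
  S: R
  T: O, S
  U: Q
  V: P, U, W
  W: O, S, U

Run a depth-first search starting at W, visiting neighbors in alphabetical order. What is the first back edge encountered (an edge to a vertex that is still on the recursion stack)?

P→U

DFS from W (visiting neighbors in alphabetical order); mark gray on enter, black on exit:
W gray
  O gray
  O black
  S gray
    R gray
    R black
  S black
  U gray
    Q gray
      Q→R: R black — skip
      T gray
        T→O: O black — skip
        T→S: S black — skip
      T black
      V gray
        P gray
          P→U: U is gray → back edge
First back edge: P → U.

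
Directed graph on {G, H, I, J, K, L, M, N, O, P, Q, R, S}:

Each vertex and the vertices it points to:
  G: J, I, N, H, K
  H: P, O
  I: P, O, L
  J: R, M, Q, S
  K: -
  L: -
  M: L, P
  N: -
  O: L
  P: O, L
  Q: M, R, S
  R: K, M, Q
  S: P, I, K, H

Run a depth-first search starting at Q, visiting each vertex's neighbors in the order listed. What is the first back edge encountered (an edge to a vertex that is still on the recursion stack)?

R->Q

DFS from Q (visiting each vertex's neighbors in the order listed); mark gray on enter, black on exit:
Q gray
  M gray
    L gray
    L black
    P gray
      O gray
        O→L: L black — skip
      O black
      P→L: L black — skip
    P black
  M black
  R gray
    K gray
    K black
    R→M: M black — skip
    R→Q: Q is gray → back edge
First back edge: R → Q.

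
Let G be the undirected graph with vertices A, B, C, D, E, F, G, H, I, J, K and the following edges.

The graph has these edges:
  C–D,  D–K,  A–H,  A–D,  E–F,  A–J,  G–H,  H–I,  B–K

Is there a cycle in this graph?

No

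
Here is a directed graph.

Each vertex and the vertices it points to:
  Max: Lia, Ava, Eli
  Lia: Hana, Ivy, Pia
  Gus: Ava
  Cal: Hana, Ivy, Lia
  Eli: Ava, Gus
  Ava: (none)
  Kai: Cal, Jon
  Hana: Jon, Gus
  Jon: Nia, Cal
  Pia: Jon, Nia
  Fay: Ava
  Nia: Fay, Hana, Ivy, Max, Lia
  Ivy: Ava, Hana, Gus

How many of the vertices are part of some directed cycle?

A vertex is on a directed cycle iff it belongs to a strongly connected component of size ≥ 2 (or has a self-loop).
The vertices on cycles are {Cal, Ivy, Jon, Lia, Max, Nia, Pia, Hana} — 8 in total.

8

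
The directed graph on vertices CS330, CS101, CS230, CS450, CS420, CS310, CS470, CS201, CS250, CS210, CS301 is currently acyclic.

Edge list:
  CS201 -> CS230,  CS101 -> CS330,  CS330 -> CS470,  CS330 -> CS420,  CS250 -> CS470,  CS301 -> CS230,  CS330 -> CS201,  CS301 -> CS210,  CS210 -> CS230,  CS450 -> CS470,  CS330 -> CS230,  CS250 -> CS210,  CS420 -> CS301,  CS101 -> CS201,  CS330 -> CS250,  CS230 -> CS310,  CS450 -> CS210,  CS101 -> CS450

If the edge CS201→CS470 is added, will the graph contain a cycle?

No

Adding CS201→CS470 creates a cycle iff CS470 can already reach CS201.
Explore from CS470: no path reaches CS201. The graph stays acyclic.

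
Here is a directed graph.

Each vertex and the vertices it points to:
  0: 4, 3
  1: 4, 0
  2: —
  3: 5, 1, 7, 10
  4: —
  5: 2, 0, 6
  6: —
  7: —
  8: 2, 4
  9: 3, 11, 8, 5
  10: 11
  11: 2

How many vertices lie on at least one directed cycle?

A vertex is on a directed cycle iff it belongs to a strongly connected component of size ≥ 2 (or has a self-loop).
The vertices on cycles are {0, 1, 3, 5} — 4 in total.

4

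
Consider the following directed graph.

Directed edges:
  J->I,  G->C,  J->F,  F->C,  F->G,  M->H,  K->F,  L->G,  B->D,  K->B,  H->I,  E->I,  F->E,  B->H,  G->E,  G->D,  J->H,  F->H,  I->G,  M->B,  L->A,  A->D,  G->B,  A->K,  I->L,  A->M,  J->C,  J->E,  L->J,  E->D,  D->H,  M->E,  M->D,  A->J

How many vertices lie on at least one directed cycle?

12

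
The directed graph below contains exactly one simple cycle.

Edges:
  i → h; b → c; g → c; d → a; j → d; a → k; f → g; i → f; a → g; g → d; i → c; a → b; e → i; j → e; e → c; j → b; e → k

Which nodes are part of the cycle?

a, d, g

DFS with gray/black marking from d:
d gray
  a gray
    k gray
    k black
    b gray
      c gray
      c black
    b black
    g gray
      g→c: c black — skip
      g→d: d is gray → back edge
Back edge closes the cycle d → a → g → d; its vertices are {a, d, g}.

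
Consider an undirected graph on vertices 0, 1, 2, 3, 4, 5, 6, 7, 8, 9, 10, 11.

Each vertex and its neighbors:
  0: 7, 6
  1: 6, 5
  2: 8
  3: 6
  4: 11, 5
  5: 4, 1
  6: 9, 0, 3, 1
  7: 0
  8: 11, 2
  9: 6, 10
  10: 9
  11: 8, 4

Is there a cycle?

No

DFS, tracking each vertex's parent; an edge to a visited non-parent vertex closes a cycle.
Start from 9:
visit 9 (parent –)
  visit 6 (parent 9)
    6–9: parent, skip
    visit 0 (parent 6)
      visit 7 (parent 0)
        7–0: parent, skip
      0–6: parent, skip
    visit 3 (parent 6)
      3–6: parent, skip
    visit 1 (parent 6)
      1–6: parent, skip
      visit 5 (parent 1)
        visit 4 (parent 5)
          visit 11 (parent 4)
            visit 8 (parent 11)
              8–11: parent, skip
              visit 2 (parent 8)
                2–8: parent, skip
            11–4: parent, skip
          4–5: parent, skip
        5–1: parent, skip
  visit 10 (parent 9)
    10–9: parent, skip
No non-parent visited neighbor found — the graph is a forest.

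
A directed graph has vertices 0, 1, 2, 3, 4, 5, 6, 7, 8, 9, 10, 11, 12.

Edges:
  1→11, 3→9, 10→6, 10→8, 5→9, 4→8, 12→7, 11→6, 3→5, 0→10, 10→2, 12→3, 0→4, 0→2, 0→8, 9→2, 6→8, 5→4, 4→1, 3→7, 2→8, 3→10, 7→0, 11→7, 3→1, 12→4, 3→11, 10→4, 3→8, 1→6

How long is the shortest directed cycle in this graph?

5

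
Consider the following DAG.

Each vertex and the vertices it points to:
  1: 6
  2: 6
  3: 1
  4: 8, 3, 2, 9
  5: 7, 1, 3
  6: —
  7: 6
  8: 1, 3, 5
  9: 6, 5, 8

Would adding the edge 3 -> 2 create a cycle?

Adding 3→2 creates a cycle iff 2 can already reach 3.
Explore from 2: no path reaches 3. The graph stays acyclic.

No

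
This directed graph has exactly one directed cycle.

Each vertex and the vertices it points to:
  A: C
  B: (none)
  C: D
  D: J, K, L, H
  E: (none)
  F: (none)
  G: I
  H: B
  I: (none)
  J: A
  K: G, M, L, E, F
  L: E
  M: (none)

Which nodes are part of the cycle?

A, C, D, J

DFS with gray/black marking from C:
C gray
  D gray
    J gray
      A gray
        A→C: C is gray → back edge
Back edge closes the cycle C → D → J → A → C; its vertices are {A, C, D, J}.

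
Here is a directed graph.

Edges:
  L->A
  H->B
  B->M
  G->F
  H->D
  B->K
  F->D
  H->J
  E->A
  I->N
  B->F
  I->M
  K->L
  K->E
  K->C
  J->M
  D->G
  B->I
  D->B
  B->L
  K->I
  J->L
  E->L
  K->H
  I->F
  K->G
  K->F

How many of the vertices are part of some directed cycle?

A vertex is on a directed cycle iff it belongs to a strongly connected component of size ≥ 2 (or has a self-loop).
The vertices on cycles are {B, D, F, G, H, I, K} — 7 in total.

7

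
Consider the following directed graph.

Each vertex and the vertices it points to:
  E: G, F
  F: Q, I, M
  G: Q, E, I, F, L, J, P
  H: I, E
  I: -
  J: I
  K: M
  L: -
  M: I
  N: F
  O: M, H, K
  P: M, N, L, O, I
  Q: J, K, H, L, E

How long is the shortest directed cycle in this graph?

For each vertex v, BFS finds the shortest path from v back to v.
The shortest such closed walk is G → E → G, length 2.

2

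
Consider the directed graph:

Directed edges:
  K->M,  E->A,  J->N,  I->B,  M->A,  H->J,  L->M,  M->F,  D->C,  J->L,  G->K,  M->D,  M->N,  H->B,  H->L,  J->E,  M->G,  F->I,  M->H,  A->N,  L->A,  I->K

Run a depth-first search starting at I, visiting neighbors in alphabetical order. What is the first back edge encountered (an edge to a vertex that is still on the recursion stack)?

F→I

DFS from I (visiting neighbors in alphabetical order); mark gray on enter, black on exit:
I gray
  B gray
  B black
  K gray
    M gray
      A gray
        N gray
        N black
      A black
      D gray
        C gray
        C black
      D black
      F gray
        F→I: I is gray → back edge
First back edge: F → I.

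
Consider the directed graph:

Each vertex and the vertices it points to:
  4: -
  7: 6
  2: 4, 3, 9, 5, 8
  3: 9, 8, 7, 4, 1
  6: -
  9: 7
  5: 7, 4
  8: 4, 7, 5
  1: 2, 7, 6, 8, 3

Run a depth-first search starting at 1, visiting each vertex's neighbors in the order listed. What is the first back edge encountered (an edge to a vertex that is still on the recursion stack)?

3->1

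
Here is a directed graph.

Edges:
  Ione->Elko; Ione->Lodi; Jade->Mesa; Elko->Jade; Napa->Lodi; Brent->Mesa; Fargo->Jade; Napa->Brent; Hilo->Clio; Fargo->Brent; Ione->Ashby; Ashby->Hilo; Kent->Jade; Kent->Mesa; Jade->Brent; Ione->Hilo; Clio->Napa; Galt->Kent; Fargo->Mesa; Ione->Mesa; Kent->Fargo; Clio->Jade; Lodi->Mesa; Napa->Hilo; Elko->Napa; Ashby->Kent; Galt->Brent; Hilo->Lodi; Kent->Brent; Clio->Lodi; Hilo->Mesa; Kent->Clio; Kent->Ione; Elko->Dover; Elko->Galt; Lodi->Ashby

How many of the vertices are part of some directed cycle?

A vertex is on a directed cycle iff it belongs to a strongly connected component of size ≥ 2 (or has a self-loop).
The vertices on cycles are {Clio, Elko, Galt, Hilo, Ione, Kent, Lodi, Napa, Ashby} — 9 in total.

9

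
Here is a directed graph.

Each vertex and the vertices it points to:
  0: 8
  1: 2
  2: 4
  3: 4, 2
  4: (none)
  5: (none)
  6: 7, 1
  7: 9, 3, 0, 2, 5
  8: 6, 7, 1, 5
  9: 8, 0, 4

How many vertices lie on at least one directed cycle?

A vertex is on a directed cycle iff it belongs to a strongly connected component of size ≥ 2 (or has a self-loop).
The vertices on cycles are {0, 6, 7, 8, 9} — 5 in total.

5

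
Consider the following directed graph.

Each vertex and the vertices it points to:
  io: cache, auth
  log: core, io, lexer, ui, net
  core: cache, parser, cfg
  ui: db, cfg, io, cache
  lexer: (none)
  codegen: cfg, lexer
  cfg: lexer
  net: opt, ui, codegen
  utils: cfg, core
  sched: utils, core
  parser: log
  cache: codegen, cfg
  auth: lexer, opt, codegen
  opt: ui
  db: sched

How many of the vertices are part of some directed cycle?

11

A vertex is on a directed cycle iff it belongs to a strongly connected component of size ≥ 2 (or has a self-loop).
The vertices on cycles are {db, io, ui, log, net, opt, auth, core, sched, utils, parser} — 11 in total.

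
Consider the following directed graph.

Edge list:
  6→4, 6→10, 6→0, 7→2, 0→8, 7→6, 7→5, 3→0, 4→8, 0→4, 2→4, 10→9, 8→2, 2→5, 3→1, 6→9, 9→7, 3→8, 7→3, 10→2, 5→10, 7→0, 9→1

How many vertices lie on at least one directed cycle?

A vertex is on a directed cycle iff it belongs to a strongly connected component of size ≥ 2 (or has a self-loop).
The vertices on cycles are {0, 2, 3, 4, 5, 6, 7, 8, 9, 10} — 10 in total.

10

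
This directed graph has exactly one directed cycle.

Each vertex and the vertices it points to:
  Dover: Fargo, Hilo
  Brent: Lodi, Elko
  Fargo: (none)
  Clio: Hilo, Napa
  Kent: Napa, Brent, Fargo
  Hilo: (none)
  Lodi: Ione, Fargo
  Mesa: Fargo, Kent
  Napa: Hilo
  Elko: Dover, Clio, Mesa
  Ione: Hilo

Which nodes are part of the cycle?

DFS with gray/black marking from Brent:
Brent gray
  Lodi gray
    Ione gray
      Hilo gray
      Hilo black
    Ione black
    Fargo gray
    Fargo black
  Lodi black
  Elko gray
    Dover gray
      Dover→Fargo: Fargo black — skip
      Dover→Hilo: Hilo black — skip
    Dover black
    Clio gray
      Clio→Hilo: Hilo black — skip
      Napa gray
        Napa→Hilo: Hilo black — skip
      Napa black
    Clio black
    Mesa gray
      Mesa→Fargo: Fargo black — skip
      Kent gray
        Kent→Napa: Napa black — skip
        Kent→Brent: Brent is gray → back edge
Back edge closes the cycle Brent → Elko → Mesa → Kent → Brent; its vertices are {Elko, Kent, Mesa, Brent}.

Elko, Kent, Mesa, Brent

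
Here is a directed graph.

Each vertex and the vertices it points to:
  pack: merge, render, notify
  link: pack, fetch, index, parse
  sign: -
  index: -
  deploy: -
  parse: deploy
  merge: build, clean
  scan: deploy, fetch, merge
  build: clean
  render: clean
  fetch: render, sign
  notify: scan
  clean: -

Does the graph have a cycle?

No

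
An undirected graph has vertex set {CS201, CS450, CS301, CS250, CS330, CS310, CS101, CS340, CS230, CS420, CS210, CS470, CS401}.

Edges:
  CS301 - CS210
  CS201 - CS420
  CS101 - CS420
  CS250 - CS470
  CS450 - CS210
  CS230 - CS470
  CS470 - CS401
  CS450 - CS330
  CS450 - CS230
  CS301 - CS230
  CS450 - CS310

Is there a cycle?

Yes

DFS, tracking each vertex's parent; an edge to a visited non-parent vertex closes a cycle.
Start from CS101:
visit CS101 (parent –)
  visit CS420 (parent CS101)
    visit CS201 (parent CS420)
      CS201–CS420: parent, skip
    CS420–CS101: parent, skip
visit CS450 (parent –)
  visit CS230 (parent CS450)
    visit CS301 (parent CS230)
      CS301–CS230: parent, skip
      visit CS210 (parent CS301)
        CS210–CS301: parent, skip
        CS210–CS450: CS450 visited and ≠ parent → cycle
Cycle: CS450 – CS230 – CS301 – CS210 – CS450.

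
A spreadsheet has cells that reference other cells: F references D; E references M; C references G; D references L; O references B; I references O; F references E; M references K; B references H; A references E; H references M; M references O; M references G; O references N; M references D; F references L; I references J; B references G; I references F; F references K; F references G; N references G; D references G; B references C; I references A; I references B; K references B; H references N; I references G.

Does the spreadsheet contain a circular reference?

Yes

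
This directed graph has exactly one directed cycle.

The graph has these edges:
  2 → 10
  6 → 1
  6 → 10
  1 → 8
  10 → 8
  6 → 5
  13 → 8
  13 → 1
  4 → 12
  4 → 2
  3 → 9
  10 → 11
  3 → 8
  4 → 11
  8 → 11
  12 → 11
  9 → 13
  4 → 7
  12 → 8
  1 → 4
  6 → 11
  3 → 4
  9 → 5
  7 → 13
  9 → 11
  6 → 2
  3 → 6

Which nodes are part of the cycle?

DFS with gray/black marking from 4:
4 gray
  2 gray
    10 gray
      8 gray
        11 gray
        11 black
      8 black
      10→11: 11 black — skip
    10 black
  2 black
  4→11: 11 black — skip
  7 gray
    13 gray
      13→8: 8 black — skip
      1 gray
        1→4: 4 is gray → back edge
Back edge closes the cycle 4 → 7 → 13 → 1 → 4; its vertices are {1, 4, 7, 13}.

1, 4, 7, 13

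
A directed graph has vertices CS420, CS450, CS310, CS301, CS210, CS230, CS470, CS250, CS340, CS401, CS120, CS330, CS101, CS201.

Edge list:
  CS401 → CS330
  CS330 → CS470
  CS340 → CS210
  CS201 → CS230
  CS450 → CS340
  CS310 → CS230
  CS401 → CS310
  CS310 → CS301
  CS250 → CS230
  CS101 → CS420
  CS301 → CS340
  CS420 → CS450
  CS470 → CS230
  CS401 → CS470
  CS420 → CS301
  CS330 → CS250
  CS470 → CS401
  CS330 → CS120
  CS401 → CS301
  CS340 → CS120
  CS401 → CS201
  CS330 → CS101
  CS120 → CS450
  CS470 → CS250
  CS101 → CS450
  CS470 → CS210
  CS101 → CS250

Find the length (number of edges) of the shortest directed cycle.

For each vertex v, BFS finds the shortest path from v back to v.
The shortest such closed walk is CS470 → CS401 → CS470, length 2.

2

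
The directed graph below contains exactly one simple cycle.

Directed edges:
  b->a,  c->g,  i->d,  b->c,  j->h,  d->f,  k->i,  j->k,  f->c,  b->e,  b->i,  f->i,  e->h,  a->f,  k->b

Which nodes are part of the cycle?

DFS with gray/black marking from i:
i gray
  d gray
    f gray
      c gray
        g gray
        g black
      c black
      f→i: i is gray → back edge
Back edge closes the cycle i → d → f → i; its vertices are {d, f, i}.

d, f, i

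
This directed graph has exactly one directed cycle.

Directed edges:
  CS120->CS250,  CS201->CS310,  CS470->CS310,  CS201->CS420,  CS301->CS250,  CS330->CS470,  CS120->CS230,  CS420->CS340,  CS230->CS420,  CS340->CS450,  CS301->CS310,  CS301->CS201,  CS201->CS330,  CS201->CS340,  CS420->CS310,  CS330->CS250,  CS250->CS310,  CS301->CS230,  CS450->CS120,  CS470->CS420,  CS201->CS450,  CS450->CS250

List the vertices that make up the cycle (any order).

DFS with gray/black marking from CS340:
CS340 gray
  CS450 gray
    CS120 gray
      CS230 gray
        CS420 gray
          CS420→CS340: CS340 is gray → back edge
Back edge closes the cycle CS340 → CS450 → CS120 → CS230 → CS420 → CS340; its vertices are {CS120, CS230, CS340, CS420, CS450}.

CS120, CS230, CS340, CS420, CS450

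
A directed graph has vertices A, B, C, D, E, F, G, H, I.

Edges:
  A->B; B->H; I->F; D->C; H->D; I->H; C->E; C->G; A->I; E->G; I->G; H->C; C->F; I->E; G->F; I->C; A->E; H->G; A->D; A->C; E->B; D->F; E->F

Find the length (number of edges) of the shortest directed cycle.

4

For each vertex v, BFS finds the shortest path from v back to v.
The shortest such closed walk is B → H → C → E → B, length 4.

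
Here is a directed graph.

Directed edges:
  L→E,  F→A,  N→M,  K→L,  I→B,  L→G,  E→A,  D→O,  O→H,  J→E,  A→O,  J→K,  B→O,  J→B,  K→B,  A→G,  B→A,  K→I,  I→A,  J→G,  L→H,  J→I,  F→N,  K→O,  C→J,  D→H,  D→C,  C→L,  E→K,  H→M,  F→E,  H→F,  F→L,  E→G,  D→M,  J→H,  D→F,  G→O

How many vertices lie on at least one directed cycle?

A vertex is on a directed cycle iff it belongs to a strongly connected component of size ≥ 2 (or has a self-loop).
The vertices on cycles are {A, B, E, F, G, H, I, K, L, O} — 10 in total.

10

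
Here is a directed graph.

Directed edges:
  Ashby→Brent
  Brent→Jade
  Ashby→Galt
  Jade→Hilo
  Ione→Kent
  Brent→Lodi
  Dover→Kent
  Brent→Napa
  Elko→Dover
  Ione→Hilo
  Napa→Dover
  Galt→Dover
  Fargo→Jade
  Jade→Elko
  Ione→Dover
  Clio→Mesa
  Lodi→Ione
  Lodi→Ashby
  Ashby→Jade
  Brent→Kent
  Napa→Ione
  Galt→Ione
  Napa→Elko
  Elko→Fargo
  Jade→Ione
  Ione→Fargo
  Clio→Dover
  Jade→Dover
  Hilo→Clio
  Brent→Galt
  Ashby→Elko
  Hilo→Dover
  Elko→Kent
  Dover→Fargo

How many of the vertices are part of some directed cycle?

10

A vertex is on a directed cycle iff it belongs to a strongly connected component of size ≥ 2 (or has a self-loop).
The vertices on cycles are {Clio, Elko, Hilo, Ione, Jade, Lodi, Ashby, Brent, Dover, Fargo} — 10 in total.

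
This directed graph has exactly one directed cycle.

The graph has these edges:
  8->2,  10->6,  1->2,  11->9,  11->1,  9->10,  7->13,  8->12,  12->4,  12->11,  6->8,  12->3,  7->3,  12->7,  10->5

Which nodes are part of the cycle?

6, 8, 9, 10, 11, 12

DFS with gray/black marking from 12:
12 gray
  11 gray
    9 gray
      10 gray
        5 gray
        5 black
        6 gray
          8 gray
            8→12: 12 is gray → back edge
Back edge closes the cycle 12 → 11 → 9 → 10 → 6 → 8 → 12; its vertices are {6, 8, 9, 10, 11, 12}.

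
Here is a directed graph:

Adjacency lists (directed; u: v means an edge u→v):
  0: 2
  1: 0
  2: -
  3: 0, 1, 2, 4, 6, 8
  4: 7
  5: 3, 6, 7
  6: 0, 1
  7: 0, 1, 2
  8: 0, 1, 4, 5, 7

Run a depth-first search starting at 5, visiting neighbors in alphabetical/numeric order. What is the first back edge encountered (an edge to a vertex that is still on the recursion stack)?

DFS from 5 (visiting neighbors in alphabetical/numeric order); mark gray on enter, black on exit:
5 gray
  3 gray
    0 gray
      2 gray
      2 black
    0 black
    1 gray
      1→0: 0 black — skip
    1 black
    3→2: 2 black — skip
    4 gray
      7 gray
        7→0: 0 black — skip
        7→1: 1 black — skip
        7→2: 2 black — skip
      7 black
    4 black
    6 gray
      6→0: 0 black — skip
      6→1: 1 black — skip
    6 black
    8 gray
      8→0: 0 black — skip
      8→1: 1 black — skip
      8→4: 4 black — skip
      8→5: 5 is gray → back edge
First back edge: 8 → 5.

8->5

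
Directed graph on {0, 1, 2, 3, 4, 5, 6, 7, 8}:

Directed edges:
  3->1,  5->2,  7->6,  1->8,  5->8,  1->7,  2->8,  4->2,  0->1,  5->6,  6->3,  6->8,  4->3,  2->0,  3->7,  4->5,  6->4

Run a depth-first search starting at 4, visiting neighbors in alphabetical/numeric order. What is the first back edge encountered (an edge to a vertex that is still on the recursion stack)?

3→1

DFS from 4 (visiting neighbors in alphabetical/numeric order); mark gray on enter, black on exit:
4 gray
  2 gray
    0 gray
      1 gray
        7 gray
          6 gray
            3 gray
              3→1: 1 is gray → back edge
First back edge: 3 → 1.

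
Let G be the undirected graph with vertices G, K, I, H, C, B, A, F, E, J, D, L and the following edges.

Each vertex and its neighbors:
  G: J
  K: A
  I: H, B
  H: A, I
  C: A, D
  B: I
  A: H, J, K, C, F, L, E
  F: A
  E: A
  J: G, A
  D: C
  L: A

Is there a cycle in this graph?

DFS, tracking each vertex's parent; an edge to a visited non-parent vertex closes a cycle.
Start from H:
visit H (parent –)
  visit A (parent H)
    A–H: parent, skip
    visit J (parent A)
      visit G (parent J)
        G–J: parent, skip
      J–A: parent, skip
    visit K (parent A)
      K–A: parent, skip
    visit C (parent A)
      C–A: parent, skip
      visit D (parent C)
        D–C: parent, skip
    visit F (parent A)
      F–A: parent, skip
    visit L (parent A)
      L–A: parent, skip
    visit E (parent A)
      E–A: parent, skip
  visit I (parent H)
    I–H: parent, skip
    visit B (parent I)
      B–I: parent, skip
No non-parent visited neighbor found — the graph is a forest.

No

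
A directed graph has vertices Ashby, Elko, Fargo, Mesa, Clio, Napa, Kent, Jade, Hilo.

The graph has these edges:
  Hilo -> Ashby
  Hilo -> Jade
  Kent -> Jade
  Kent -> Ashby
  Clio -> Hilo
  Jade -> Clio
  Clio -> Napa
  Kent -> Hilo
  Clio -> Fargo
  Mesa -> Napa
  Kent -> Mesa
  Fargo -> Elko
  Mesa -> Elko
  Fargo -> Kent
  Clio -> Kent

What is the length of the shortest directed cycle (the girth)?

3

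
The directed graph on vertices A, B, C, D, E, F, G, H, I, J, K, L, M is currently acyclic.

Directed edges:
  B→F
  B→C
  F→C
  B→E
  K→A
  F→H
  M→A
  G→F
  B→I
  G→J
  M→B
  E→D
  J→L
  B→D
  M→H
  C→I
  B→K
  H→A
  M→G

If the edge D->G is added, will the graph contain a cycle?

Adding D→G creates a cycle iff G can already reach D.
Explore from G: no path reaches D. The graph stays acyclic.

No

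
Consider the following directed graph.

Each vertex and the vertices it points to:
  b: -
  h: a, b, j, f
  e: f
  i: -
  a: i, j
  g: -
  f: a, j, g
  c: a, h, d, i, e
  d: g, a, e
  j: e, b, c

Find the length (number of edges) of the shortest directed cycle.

3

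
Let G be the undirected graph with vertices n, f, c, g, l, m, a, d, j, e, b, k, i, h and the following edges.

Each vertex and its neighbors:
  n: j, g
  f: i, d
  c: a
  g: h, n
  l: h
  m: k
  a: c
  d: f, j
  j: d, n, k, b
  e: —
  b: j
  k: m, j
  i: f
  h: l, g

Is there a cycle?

No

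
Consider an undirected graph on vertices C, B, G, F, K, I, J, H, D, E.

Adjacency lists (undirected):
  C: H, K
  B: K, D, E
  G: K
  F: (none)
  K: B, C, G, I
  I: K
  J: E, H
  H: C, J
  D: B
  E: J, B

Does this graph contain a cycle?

Yes

DFS, tracking each vertex's parent; an edge to a visited non-parent vertex closes a cycle.
Start from J:
visit J (parent –)
  visit E (parent J)
    E–J: parent, skip
    visit B (parent E)
      visit K (parent B)
        K–B: parent, skip
        visit C (parent K)
          visit H (parent C)
            H–C: parent, skip
            H–J: J visited and ≠ parent → cycle
Cycle: J – E – B – K – C – H – J.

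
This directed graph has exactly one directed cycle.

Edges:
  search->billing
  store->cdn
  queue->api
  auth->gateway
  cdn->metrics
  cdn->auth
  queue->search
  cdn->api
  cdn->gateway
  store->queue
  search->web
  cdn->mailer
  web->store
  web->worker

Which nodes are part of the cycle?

DFS with gray/black marking from store:
store gray
  cdn gray
    mailer gray
    mailer black
    api gray
    api black
    auth gray
      gateway gray
      gateway black
    auth black
    metrics gray
    metrics black
    cdn→gateway: gateway black — skip
  cdn black
  queue gray
    search gray
      web gray
        web→store: store is gray → back edge
Back edge closes the cycle store → queue → search → web → store; its vertices are {web, queue, store, search}.

web, queue, store, search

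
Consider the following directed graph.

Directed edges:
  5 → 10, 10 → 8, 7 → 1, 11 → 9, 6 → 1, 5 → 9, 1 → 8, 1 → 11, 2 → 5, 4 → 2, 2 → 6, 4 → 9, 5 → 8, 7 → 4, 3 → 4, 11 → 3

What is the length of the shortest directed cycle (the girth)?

6

For each vertex v, BFS finds the shortest path from v back to v.
The shortest such closed walk is 4 → 2 → 6 → 1 → 11 → 3 → 4, length 6.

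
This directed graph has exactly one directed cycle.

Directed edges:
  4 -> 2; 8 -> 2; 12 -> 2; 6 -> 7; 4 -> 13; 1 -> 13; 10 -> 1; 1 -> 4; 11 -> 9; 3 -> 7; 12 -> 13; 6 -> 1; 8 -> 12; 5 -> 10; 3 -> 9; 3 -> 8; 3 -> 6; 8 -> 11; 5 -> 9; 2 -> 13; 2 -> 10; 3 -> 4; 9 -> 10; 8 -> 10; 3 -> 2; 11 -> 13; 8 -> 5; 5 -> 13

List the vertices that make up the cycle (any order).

DFS with gray/black marking from 1:
1 gray
  4 gray
    13 gray
    13 black
    2 gray
      10 gray
        10→1: 1 is gray → back edge
Back edge closes the cycle 1 → 4 → 2 → 10 → 1; its vertices are {1, 2, 4, 10}.

1, 2, 4, 10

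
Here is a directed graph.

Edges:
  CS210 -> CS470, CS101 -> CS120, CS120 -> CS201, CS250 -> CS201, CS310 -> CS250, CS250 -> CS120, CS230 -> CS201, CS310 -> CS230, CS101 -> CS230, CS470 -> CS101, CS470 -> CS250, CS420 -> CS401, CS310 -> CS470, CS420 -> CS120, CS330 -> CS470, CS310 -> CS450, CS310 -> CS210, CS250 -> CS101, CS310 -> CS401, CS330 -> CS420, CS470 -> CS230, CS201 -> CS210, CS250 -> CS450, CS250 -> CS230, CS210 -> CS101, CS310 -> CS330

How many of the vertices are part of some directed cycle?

7

A vertex is on a directed cycle iff it belongs to a strongly connected component of size ≥ 2 (or has a self-loop).
The vertices on cycles are {CS101, CS120, CS201, CS210, CS230, CS250, CS470} — 7 in total.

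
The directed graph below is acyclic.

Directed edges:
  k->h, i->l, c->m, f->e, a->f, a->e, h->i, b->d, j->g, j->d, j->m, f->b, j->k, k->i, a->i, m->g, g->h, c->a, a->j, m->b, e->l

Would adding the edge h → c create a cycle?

Yes

Adding h→c creates a cycle iff c can already reach h.
Path from c: c → m → g → h.
So c → … → h → c is a cycle.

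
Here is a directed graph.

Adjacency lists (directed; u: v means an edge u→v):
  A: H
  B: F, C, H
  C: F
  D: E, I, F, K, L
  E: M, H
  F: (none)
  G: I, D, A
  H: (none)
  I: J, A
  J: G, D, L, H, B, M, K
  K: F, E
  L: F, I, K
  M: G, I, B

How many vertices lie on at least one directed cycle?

8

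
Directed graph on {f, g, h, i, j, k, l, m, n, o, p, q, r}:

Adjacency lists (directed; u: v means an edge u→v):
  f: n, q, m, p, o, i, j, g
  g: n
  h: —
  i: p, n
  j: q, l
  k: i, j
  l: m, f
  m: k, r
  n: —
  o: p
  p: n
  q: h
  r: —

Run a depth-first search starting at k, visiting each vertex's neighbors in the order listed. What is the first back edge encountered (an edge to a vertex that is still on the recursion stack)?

m->k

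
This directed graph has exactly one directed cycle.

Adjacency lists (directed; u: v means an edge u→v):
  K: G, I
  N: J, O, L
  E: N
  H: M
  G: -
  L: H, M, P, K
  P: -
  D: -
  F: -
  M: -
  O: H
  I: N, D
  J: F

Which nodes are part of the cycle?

I, K, L, N

DFS with gray/black marking from N:
N gray
  J gray
    F gray
    F black
  J black
  O gray
    H gray
      M gray
      M black
    H black
  O black
  L gray
    L→H: H black — skip
    L→M: M black — skip
    P gray
    P black
    K gray
      G gray
      G black
      I gray
        I→N: N is gray → back edge
Back edge closes the cycle N → L → K → I → N; its vertices are {I, K, L, N}.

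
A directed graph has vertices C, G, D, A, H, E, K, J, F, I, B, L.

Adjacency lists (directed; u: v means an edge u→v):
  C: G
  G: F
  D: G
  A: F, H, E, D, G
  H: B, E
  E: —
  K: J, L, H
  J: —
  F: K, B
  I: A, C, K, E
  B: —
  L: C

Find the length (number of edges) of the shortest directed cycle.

5

For each vertex v, BFS finds the shortest path from v back to v.
The shortest such closed walk is K → L → C → G → F → K, length 5.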